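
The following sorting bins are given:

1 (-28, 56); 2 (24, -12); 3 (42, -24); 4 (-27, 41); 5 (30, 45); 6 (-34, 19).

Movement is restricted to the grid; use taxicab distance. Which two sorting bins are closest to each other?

1 and 4

Pairwise distances:
1–4: 16
4–6: 29
2–3: 30
1–6: 43
4–5: 61
2–5: 63
1–5: 69
3–5: 81
2–6: 89
5–6: 90
2–4: 104
3–6: 119
1–2: 120
3–4: 134
1–3: 150
Closest pair: 1–4 at 16.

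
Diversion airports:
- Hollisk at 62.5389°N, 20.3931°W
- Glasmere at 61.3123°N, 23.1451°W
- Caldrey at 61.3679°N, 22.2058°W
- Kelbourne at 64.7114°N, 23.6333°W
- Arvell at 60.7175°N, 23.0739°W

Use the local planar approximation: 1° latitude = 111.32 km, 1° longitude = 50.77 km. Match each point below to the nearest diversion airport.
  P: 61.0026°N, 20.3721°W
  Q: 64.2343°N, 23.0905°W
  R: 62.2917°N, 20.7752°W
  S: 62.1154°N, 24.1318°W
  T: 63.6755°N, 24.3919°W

P→Caldrey; Q→Kelbourne; R→Hollisk; S→Glasmere; T→Kelbourne

P at 61.0026°N, 20.3721°W:
  Hollisk: √((1.5363·111.32)² + (-0.0210·50.77)²) = √(29248.153709 + 1.136718) = 171.0242 km
  Glasmere: √((0.3097·111.32)² + (-2.7730·50.77)²) = √(1188.581061 + 19820.475355) = 144.9450 km
  Caldrey: √((0.3653·111.32)² + (-1.8337·50.77)²) = √(1653.658166 + 8667.041913) = 101.5908 km
  Kelbourne: √((3.7088·111.32)² + (-3.2612·50.77)²) = √(170456.365417 + 27413.797103) = 444.8260 km
  Arvell: √((-0.2851·111.32)² + (-2.7018·50.77)²) = √(1007.258242 + 18815.714795) = 140.7941 km
  → nearest: Caldrey (101.5908 km)
Q at 64.2343°N, 23.0905°W:
  Hollisk: √((-1.6954·111.32)² + (2.6974·50.77)²) = √(35619.740647 + 18754.480261) = 233.1828 km
  Glasmere: √((-2.9220·111.32)² + (-0.0546·50.77)²) = √(105805.152751 + 7.684217) = 325.2889 km
  Caldrey: √((-2.8664·111.32)² + (0.8847·50.77)²) = √(101816.927106 + 2017.466729) = 322.2334 km
  Kelbourne: √((0.4771·111.32)² + (-0.5428·50.77)²) = √(2820.754102 + 759.440939) = 59.8347 km
  Arvell: √((-3.5168·111.32)² + (0.0166·50.77)²) = √(153264.557905 + 0.710281) = 391.4911 km
  → nearest: Kelbourne (59.8347 km)
R at 62.2917°N, 20.7752°W:
  Hollisk: √((0.2472·111.32)² + (0.3821·50.77)²) = √(757.257055 + 376.329620) = 33.6688 km
  Glasmere: √((-0.9794·111.32)² + (-2.3699·50.77)²) = √(11886.844863 + 14476.859807) = 162.3690 km
  Caldrey: √((-0.9238·111.32)² + (-1.4306·50.77)²) = √(10575.534130 + 5275.343799) = 125.9003 km
  Kelbourne: √((2.4197·111.32)² + (-2.8581·50.77)²) = √(72555.350476 + 21055.674910) = 305.9592 km
  Arvell: √((-1.5742·111.32)² + (-2.2987·50.77)²) = √(30709.037973 + 13620.056792) = 210.5448 km
  → nearest: Hollisk (33.6688 km)
S at 62.1154°N, 24.1318°W:
  Hollisk: √((0.4235·111.32)² + (3.7387·50.77)²) = √(2222.558622 + 36029.278291) = 195.5808 km
  Glasmere: √((-0.8031·111.32)² + (0.9867·50.77)²) = √(7992.555251 + 2509.484879) = 102.4795 km
  Caldrey: √((-0.7475·111.32)² + (1.9260·50.77)²) = √(6924.187017 + 9561.519000) = 128.3967 km
  Kelbourne: √((2.5960·111.32)² + (0.4985·50.77)²) = √(83513.324336 + 640.537635) = 290.0929 km
  Arvell: √((-1.3979·111.32)² + (1.0579·50.77)²) = √(24215.787956 + 2884.719306) = 164.6223 km
  → nearest: Glasmere (102.4795 km)
T at 63.6755°N, 24.3919°W:
  Hollisk: √((-1.1366·111.32)² + (3.9988·50.77)²) = √(16008.907628 + 41216.745220) = 239.2188 km
  Glasmere: √((-2.3632·111.32)² + (1.2468·50.77)²) = √(69206.574125 + 4006.894558) = 270.5799 km
  Caldrey: √((-2.3076·111.32)² + (2.1861·50.77)²) = √(65988.378364 + 12318.402071) = 279.8335 km
  Kelbourne: √((1.0359·111.32)² + (0.7586·50.77)²) = √(13297.869341 + 1483.337593) = 121.5780 km
  Arvell: √((-2.9580·111.32)² + (1.3180·50.77)²) = √(108428.321454 + 4477.598489) = 336.0148 km
  → nearest: Kelbourne (121.5780 km)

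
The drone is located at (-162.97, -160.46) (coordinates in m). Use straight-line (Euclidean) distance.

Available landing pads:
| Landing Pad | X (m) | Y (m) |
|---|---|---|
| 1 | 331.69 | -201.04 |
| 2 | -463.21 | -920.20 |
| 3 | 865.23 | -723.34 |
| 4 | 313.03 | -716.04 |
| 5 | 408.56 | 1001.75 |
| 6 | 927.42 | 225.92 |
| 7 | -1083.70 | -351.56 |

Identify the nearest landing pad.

1

Distances from (-162.97, -160.46):
1: √((494.66)² + (-40.58)²) = √(244688.5156 + 1646.7364) = 496.32 m
2: √((-300.24)² + (-759.74)²) = √(90144.0576 + 577204.8676) = 816.91 m
3: √((1028.20)² + (-562.88)²) = √(1057195.2400 + 316833.8944) = 1172.19 m
4: √((476.00)² + (-555.58)²) = √(226576.0000 + 308669.1364) = 731.60 m
5: √((571.53)² + (1162.21)²) = √(326646.5409 + 1350732.0841) = 1295.14 m
6: √((1090.39)² + (386.38)²) = √(1188950.3521 + 149289.5044) = 1156.82 m
7: √((-920.73)² + (-191.10)²) = √(847743.7329 + 36519.2100) = 940.35 m
Minimum: 1 at 496.32 m.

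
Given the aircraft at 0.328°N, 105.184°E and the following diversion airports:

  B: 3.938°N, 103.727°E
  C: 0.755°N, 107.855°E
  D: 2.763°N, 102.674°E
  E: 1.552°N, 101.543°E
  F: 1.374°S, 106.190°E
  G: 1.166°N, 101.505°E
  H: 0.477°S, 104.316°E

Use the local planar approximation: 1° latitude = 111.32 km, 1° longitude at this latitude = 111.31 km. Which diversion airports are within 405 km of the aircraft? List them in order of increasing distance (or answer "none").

Distances from 0.328°N, 105.184°E:
B: 433.356 km
C: 301.085 km
D: 389.273 km
E: 427.571 km
F: 220.083 km
G: 420.000 km
H: 131.777 km
Threshold 405 km: H (131.777 km), F (220.083 km), C (301.085 km), D (389.273 km) are within range.

H, F, C, D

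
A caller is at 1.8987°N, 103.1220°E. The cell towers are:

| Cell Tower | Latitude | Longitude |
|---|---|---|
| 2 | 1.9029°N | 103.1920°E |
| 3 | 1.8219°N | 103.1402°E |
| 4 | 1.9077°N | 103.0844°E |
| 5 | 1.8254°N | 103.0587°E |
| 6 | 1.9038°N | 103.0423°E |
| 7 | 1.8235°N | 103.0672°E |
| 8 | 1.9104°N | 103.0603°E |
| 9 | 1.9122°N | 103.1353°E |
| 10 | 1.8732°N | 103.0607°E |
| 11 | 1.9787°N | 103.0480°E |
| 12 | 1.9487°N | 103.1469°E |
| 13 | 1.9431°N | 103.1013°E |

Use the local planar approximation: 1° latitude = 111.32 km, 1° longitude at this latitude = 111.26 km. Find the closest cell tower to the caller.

Distances from 1.8987°N, 103.1220°E:
2: √((0.0042·111.32)² + (0.0700·111.26)²) = √(0.218597 + 60.656059) = 7.8022 km
3: √((-0.0768·111.32)² + (0.0182·111.26)²) = √(73.091830 + 4.100350) = 8.7859 km
4: √((0.0090·111.32)² + (-0.0376·111.26)²) = √(1.003764 + 17.500635) = 4.3017 km
5: √((-0.0733·111.32)² + (-0.0633·111.26)²) = √(66.581618 + 49.600440) = 10.7788 km
6: √((0.0051·111.32)² + (-0.0797·111.26)²) = √(0.322320 + 78.631173) = 8.8856 km
7: √((-0.0752·111.32)² + (-0.0548·111.26)²) = √(70.078061 + 37.173994) = 10.3563 km
8: √((0.0117·111.32)² + (-0.0617·111.26)²) = √(1.696360 + 47.124683) = 6.9872 km
9: √((0.0135·111.32)² + (0.0133·111.26)²) = √(2.258468 + 2.189684) = 2.1091 km
10: √((-0.0255·111.32)² + (-0.0613·111.26)²) = √(8.057991 + 46.515646) = 7.3874 km
11: √((0.0800·111.32)² + (-0.0740·111.26)²) = √(79.309711 + 67.786241) = 12.1283 km
12: √((0.0500·111.32)² + (0.0249·111.26)²) = √(30.980356 + 7.674972) = 6.2173 km
13: √((0.0444·111.32)² + (-0.0207·111.26)²) = √(24.429374 + 5.304187) = 5.4528 km
Minimum: 9 at 2.1091 km.

9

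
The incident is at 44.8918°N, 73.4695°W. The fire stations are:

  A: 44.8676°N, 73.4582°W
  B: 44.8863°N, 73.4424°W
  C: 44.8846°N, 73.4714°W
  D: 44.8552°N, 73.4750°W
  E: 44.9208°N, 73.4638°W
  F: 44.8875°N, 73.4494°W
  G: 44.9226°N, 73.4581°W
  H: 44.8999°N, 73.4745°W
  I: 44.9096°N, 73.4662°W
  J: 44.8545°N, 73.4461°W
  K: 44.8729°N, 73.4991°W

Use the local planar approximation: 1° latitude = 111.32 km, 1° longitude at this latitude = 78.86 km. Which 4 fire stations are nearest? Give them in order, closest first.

C, H, F, I

Distances from 44.8918°N, 73.4695°W:
A: 2.8375 km
B: 2.2231 km
C: 0.8154 km
D: 4.0973 km
E: 3.2594 km
F: 1.6558 km
G: 3.5446 km
H: 0.9841 km
I: 1.9985 km
J: 4.5438 km
K: 3.1425 km
Sorted: C (0.8154 km) < H (0.9841 km) < F (1.6558 km) < I (1.9985 km) < B (2.2231 km) < A (2.8375 km) < …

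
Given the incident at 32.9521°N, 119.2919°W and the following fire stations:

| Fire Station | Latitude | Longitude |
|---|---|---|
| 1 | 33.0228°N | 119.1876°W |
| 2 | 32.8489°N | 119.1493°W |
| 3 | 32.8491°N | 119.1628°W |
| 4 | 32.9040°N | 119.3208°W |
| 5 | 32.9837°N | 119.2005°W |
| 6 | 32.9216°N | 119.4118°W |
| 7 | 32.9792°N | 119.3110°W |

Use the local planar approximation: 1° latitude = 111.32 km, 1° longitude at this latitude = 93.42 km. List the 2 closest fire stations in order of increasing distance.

7, 4

Distances from 32.9521°N, 119.2919°W:
1: √((0.0707·111.32)² + (0.1043·93.42)²) = √(61.942000 + 94.939807) = 12.5252 km
2: √((-0.1032·111.32)² + (0.1426·93.42)²) = √(131.979291 + 177.467478) = 17.5911 km
3: √((-0.1030·111.32)² + (0.1291·93.42)²) = √(131.468239 + 145.456191) = 16.6410 km
4: √((-0.0481·111.32)² + (-0.0289·93.42)²) = √(28.670585 + 7.289125) = 5.9966 km
5: √((0.0316·111.32)² + (0.0914·93.42)²) = √(12.374298 + 72.907485) = 9.2348 km
6: √((-0.0305·111.32)² + (-0.1199·93.42)²) = √(11.527790 + 125.463700) = 11.7043 km
7: √((0.0271·111.32)² + (-0.0191·93.42)²) = √(9.100913 + 3.183805) = 3.5050 km
Sorted: 7 (3.5050 km) < 4 (5.9966 km) < 5 (9.2348 km) < 6 (11.7043 km) < …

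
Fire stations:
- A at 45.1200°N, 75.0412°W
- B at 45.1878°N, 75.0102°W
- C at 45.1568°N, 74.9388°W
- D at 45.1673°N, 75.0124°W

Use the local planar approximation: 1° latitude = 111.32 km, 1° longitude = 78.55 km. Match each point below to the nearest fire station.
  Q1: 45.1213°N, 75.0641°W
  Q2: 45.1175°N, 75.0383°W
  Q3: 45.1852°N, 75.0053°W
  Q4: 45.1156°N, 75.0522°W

Q1→A; Q2→A; Q3→B; Q4→A

Q1 at 45.1213°N, 75.0641°W:
  A: 1.8046 km
  B: 8.5280 km
  C: 10.6061 km
  D: 6.5356 km
  → nearest: A (1.8046 km)
Q2 at 45.1175°N, 75.0383°W:
  A: 0.3596 km
  B: 8.1311 km
  C: 8.9568 km
  D: 5.9052 km
  → nearest: A (0.3596 km)
Q3 at 45.1852°N, 75.0053°W:
  A: 7.7866 km
  B: 0.4816 km
  C: 6.1058 km
  D: 2.0692 km
  → nearest: B (0.4816 km)
Q4 at 45.1156°N, 75.0522°W:
  A: 0.9932 km
  B: 8.6881 km
  C: 10.0190 km
  D: 6.5495 km
  → nearest: A (0.9932 km)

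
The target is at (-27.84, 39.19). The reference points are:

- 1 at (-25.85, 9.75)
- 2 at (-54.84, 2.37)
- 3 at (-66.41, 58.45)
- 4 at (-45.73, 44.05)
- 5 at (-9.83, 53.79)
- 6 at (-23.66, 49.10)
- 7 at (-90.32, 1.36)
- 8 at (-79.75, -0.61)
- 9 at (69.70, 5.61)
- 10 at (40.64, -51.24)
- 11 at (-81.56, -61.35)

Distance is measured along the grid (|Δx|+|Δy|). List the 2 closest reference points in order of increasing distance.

6, 4

Distances from (-27.84, 39.19):
1: 31.43
2: 63.82
3: 57.83
4: 22.75
5: 32.61
6: 14.09
7: 100.31
8: 91.71
9: 131.12
10: 158.91
11: 154.26
Sorted: 6 (14.09) < 4 (22.75) < 1 (31.43) < 5 (32.61) < …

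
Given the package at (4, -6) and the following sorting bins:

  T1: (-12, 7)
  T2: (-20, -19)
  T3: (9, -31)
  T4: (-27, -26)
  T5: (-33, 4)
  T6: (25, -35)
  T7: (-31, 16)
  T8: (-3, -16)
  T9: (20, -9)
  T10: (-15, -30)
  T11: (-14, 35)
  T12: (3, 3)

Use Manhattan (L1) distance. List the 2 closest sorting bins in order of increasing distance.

Distances from (4, -6):
T1: |-16| + |13| = 16 + 13 = 29
T2: |-24| + |-13| = 24 + 13 = 37
T3: |5| + |-25| = 5 + 25 = 30
T4: |-31| + |-20| = 31 + 20 = 51
T5: |-37| + |10| = 37 + 10 = 47
T6: |21| + |-29| = 21 + 29 = 50
T7: |-35| + |22| = 35 + 22 = 57
T8: |-7| + |-10| = 7 + 10 = 17
T9: |16| + |-3| = 16 + 3 = 19
T10: |-19| + |-24| = 19 + 24 = 43
T11: |-18| + |41| = 18 + 41 = 59
T12: |-1| + |9| = 1 + 9 = 10
Sorted: T12 (10) < T8 (17) < T9 (19) < T1 (29) < …

T12, T8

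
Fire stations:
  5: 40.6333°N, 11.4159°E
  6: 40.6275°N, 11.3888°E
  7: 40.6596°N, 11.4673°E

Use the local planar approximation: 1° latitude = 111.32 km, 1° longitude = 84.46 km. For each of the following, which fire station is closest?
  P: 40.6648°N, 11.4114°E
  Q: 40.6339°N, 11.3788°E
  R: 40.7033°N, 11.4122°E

P at 40.6648°N, 11.4114°E:
  5: 3.5271 km
  6: 4.5700 km
  7: 4.7567 km
  → nearest: 5 (3.5271 km)
Q at 40.6339°N, 11.3788°E:
  5: 3.1342 km
  6: 1.1050 km
  7: 8.0035 km
  → nearest: 6 (1.1050 km)
R at 40.7033°N, 11.4122°E:
  5: 7.7987 km
  6: 8.6664 km
  7: 6.7322 km
  → nearest: 7 (6.7322 km)

P→5; Q→6; R→7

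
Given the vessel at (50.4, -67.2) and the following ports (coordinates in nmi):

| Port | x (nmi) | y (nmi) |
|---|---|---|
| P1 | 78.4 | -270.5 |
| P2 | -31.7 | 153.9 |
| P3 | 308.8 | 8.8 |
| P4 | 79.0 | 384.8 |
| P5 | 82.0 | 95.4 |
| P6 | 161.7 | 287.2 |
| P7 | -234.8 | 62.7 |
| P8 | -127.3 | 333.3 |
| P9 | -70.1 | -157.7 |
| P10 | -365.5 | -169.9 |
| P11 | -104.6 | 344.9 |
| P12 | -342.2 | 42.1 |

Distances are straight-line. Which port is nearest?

Distances from (50.4, -67.2):
P1: 205.2 nmi
P2: 235.9 nmi
P3: 269.3 nmi
P4: 452.9 nmi
P5: 165.6 nmi
P6: 371.5 nmi
P7: 313.4 nmi
P8: 438.2 nmi
P9: 150.7 nmi
P10: 428.4 nmi
P11: 440.3 nmi
P12: 407.5 nmi
Minimum: P9 at 150.7 nmi.

P9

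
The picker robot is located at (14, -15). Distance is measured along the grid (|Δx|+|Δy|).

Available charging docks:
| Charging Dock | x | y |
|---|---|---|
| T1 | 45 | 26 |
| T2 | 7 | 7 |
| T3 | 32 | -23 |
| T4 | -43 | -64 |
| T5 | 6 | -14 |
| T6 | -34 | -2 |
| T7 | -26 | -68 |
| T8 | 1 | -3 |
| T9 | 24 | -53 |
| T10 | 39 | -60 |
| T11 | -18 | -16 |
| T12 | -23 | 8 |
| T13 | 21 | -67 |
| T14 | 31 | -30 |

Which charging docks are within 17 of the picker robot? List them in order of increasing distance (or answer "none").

T5

Distances from (14, -15):
T1: 72
T2: 29
T3: 26
T4: 106
T5: 9
T6: 61
T7: 93
T8: 25
T9: 48
T10: 70
T11: 33
T12: 60
T13: 59
T14: 32
Threshold 17: T5 (9) is within range.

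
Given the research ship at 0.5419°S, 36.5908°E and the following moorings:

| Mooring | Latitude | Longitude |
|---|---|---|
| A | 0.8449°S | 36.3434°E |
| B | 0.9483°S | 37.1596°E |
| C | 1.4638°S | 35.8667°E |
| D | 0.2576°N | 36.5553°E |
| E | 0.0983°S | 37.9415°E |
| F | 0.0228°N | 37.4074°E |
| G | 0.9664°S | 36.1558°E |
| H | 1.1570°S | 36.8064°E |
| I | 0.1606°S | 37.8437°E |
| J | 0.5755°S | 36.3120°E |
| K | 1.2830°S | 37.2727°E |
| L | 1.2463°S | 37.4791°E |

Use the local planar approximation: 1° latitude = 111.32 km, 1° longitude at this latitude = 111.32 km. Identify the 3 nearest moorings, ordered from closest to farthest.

J, A, G

Distances from 0.5419°S, 36.5908°E:
A: √((-0.3030·111.32)² + (-0.2474·111.32)²) = √(1137.710202 + 758.482886) = 43.5453 km
B: √((-0.4064·111.32)² + (0.5688·111.32)²) = √(2046.698135 + 4009.272460) = 77.8201 km
C: √((-0.9219·111.32)² + (-0.7241·111.32)²) = √(10532.076993 + 6497.458141) = 130.4973 km
D: √((0.7995·111.32)² + (-0.0355·111.32)²) = √(7921.060520 + 15.617197) = 89.0880 km
E: √((0.4436·111.32)² + (1.3507·111.32)²) = √(2438.537678 + 22608.106745) = 158.2613 km
F: √((0.5647·111.32)² + (0.8166·111.32)²) = √(3951.681837 + 8263.521217) = 110.5224 km
G: √((-0.4245·111.32)² + (-0.4350·111.32)²) = √(2233.067159 + 2344.903146) = 67.6607 km
H: √((-0.6151·111.32)² + (0.2156·111.32)²) = √(4688.542417 + 576.028416) = 72.5574 km
I: √((0.3813·111.32)² + (1.2529·111.32)²) = √(1801.689742 + 19452.669750) = 145.7887 km
J: √((-0.0336·111.32)² + (-0.2788·111.32)²) = √(13.990233 + 963.234289) = 31.2606 km
K: √((-0.7411·111.32)² + (0.6819·111.32)²) = √(6806.126581 + 5762.192677) = 112.1085 km
L: √((-0.7044·111.32)² + (0.8883·111.32)²) = √(6148.725285 + 9778.353185) = 126.2025 km
Sorted: J (31.2606 km) < A (43.5453 km) < G (67.6607 km) < H (72.5574 km) < B (77.8201 km) < …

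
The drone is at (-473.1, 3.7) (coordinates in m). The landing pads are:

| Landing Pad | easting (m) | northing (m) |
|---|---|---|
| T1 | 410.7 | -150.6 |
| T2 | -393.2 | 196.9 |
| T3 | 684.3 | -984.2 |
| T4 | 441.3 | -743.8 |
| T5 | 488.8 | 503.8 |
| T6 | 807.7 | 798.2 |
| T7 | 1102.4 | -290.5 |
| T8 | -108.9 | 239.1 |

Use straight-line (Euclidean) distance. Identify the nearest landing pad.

Distances from (-473.1, 3.7):
T1: √((883.8)² + (-154.3)²) = √(781102.440 + 23808.490) = 897.2 m
T2: √((79.9)² + (193.2)²) = √(6384.010 + 37326.240) = 209.1 m
T3: √((1157.4)² + (-987.9)²) = √(1339574.760 + 975946.410) = 1521.7 m
T4: √((914.4)² + (-747.5)²) = √(836127.360 + 558756.250) = 1181.1 m
T5: √((961.9)² + (500.1)²) = √(925251.610 + 250100.010) = 1084.1 m
T6: √((1280.8)² + (794.5)²) = √(1640448.640 + 631230.250) = 1507.2 m
T7: √((1575.5)² + (-294.2)²) = √(2482200.250 + 86553.640) = 1602.7 m
T8: √((364.2)² + (235.4)²) = √(132641.640 + 55413.160) = 433.7 m
Minimum: T2 at 209.1 m.

T2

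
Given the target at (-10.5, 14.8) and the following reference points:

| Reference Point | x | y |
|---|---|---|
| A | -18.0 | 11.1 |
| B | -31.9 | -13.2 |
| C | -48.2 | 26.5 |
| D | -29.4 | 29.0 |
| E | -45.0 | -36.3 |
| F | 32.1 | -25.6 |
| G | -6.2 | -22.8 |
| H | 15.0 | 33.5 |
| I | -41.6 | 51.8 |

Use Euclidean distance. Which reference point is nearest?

Distances from (-10.5, 14.8):
A: 8.4
B: 35.2
C: 39.5
D: 23.6
E: 61.7
F: 58.7
G: 37.8
H: 31.6
I: 48.3
Minimum: A at 8.4.

A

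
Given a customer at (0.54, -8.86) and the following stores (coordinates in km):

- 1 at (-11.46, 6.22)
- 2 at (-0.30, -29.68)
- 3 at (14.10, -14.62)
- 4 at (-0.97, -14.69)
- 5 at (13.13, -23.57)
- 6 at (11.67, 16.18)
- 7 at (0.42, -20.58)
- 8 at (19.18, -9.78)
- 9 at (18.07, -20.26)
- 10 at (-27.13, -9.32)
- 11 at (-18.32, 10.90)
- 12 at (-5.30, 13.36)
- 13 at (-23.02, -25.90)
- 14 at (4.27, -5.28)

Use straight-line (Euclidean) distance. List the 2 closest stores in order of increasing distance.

14, 4

Distances from (0.54, -8.86):
1: 19.27 km
2: 20.84 km
3: 14.73 km
4: 6.02 km
5: 19.36 km
6: 27.40 km
7: 11.72 km
8: 18.66 km
9: 20.91 km
10: 27.67 km
11: 27.32 km
12: 22.97 km
13: 29.08 km
14: 5.17 km
Sorted: 14 (5.17 km) < 4 (6.02 km) < 7 (11.72 km) < 3 (14.73 km) < …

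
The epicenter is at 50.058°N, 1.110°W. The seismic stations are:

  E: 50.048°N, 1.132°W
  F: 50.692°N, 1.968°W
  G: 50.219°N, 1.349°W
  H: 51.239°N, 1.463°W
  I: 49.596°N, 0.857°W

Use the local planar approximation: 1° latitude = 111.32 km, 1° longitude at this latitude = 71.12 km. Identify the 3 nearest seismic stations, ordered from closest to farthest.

E, G, I

Distances from 50.058°N, 1.110°W:
E: √((-0.010·111.32)² + (-0.022·71.12)²) = √(1.23921 + 2.44810) = 1.920 km
F: √((0.634·111.32)² + (-0.858·71.12)²) = √(4981.09599 + 3723.55756) = 93.299 km
G: √((0.161·111.32)² + (-0.239·71.12)²) = √(321.21672 + 288.92113) = 24.701 km
H: √((1.181·111.32)² + (-0.353·71.12)²) = √(17284.07693 + 630.27910) = 133.845 km
I: √((-0.462·111.32)² + (0.253·71.12)²) = √(2645.02844 + 323.76100) = 54.487 km
Sorted: E (1.920 km) < G (24.701 km) < I (54.487 km) < F (93.299 km) < H (133.845 km)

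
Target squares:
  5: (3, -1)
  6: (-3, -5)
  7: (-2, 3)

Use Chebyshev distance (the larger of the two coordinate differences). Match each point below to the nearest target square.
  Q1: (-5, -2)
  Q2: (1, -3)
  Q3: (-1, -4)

Q1→6; Q2→5; Q3→6

Q1 at (-5, -2):
  5: 8
  6: 3
  7: 5
  → nearest: 6 (3)
Q2 at (1, -3):
  5: 2
  6: 4
  7: 6
  → nearest: 5 (2)
Q3 at (-1, -4):
  5: 4
  6: 2
  7: 7
  → nearest: 6 (2)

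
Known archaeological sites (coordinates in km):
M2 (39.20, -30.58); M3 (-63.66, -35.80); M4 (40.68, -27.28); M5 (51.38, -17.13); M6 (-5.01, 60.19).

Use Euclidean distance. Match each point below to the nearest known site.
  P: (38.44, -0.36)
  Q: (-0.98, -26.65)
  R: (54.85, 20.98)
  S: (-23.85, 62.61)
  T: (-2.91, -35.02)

P→M5; Q→M2; R→M5; S→M6; T→M2

P at (38.44, -0.36):
  M2: 30.23 km
  M3: 108.08 km
  M4: 27.01 km
  M5: 21.18 km
  M6: 74.53 km
  → nearest: M5 (21.18 km)
Q at (-0.98, -26.65):
  M2: 40.37 km
  M3: 63.34 km
  M4: 41.66 km
  M5: 53.22 km
  M6: 86.93 km
  → nearest: M2 (40.37 km)
R at (54.85, 20.98):
  M2: 53.88 km
  M3: 131.41 km
  M4: 50.30 km
  M5: 38.27 km
  M6: 71.56 km
  → nearest: M5 (38.27 km)
S at (-23.85, 62.61):
  M2: 112.52 km
  M3: 106.16 km
  M4: 110.65 km
  M5: 109.63 km
  M6: 18.99 km
  → nearest: M6 (18.99 km)
T at (-2.91, -35.02):
  M2: 42.34 km
  M3: 60.76 km
  M4: 44.27 km
  M5: 57.16 km
  M6: 95.23 km
  → nearest: M2 (42.34 km)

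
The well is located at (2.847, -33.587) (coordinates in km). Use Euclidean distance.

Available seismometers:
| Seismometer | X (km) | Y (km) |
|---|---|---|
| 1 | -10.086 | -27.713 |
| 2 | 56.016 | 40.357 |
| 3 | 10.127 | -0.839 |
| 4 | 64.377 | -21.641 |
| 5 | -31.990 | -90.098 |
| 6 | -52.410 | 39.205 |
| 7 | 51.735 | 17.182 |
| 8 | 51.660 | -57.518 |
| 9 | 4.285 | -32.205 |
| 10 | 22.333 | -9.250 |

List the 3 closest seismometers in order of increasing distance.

9, 1, 10

Distances from (2.847, -33.587):
1: 14.204 km
2: 91.075 km
3: 33.547 km
4: 62.679 km
5: 66.386 km
6: 91.389 km
7: 70.481 km
8: 54.364 km
9: 1.994 km
10: 31.177 km
Sorted: 9 (1.994 km) < 1 (14.204 km) < 10 (31.177 km) < 3 (33.547 km) < 8 (54.364 km) < …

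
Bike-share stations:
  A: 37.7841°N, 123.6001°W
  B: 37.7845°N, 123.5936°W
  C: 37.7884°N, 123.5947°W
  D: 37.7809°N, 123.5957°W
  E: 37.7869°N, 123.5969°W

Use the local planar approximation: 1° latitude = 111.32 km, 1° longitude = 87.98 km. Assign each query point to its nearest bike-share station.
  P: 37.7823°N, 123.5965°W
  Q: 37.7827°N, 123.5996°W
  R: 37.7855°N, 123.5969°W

P→D; Q→A; R→E

P at 37.7823°N, 123.5965°W:
  A: 0.3748 km
  B: 0.3537 km
  C: 0.6973 km
  D: 0.1710 km
  E: 0.5133 km
  → nearest: D (0.1710 km)
Q at 37.7827°N, 123.5996°W:
  A: 0.1619 km
  B: 0.5646 km
  C: 0.7671 km
  D: 0.3973 km
  E: 0.5244 km
  → nearest: A (0.1619 km)
R at 37.7855°N, 123.5969°W:
  A: 0.3218 km
  B: 0.3109 km
  C: 0.3764 km
  D: 0.5228 km
  E: 0.1558 km
  → nearest: E (0.1558 km)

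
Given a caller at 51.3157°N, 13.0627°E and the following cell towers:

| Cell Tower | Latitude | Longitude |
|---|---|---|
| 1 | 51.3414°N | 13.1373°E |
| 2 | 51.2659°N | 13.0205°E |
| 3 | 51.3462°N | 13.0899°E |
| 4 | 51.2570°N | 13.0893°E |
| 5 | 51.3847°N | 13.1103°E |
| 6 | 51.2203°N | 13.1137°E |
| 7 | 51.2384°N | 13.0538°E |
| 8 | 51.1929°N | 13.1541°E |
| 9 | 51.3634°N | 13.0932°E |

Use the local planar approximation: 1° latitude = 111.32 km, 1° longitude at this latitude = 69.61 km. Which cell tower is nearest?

Distances from 51.3157°N, 13.0627°E:
1: 5.9288 km
2: 6.2739 km
3: 3.8875 km
4: 6.7918 km
5: 8.3653 km
6: 11.1976 km
7: 8.6273 km
8: 15.0782 km
9: 5.7187 km
Minimum: 3 at 3.8875 km.

3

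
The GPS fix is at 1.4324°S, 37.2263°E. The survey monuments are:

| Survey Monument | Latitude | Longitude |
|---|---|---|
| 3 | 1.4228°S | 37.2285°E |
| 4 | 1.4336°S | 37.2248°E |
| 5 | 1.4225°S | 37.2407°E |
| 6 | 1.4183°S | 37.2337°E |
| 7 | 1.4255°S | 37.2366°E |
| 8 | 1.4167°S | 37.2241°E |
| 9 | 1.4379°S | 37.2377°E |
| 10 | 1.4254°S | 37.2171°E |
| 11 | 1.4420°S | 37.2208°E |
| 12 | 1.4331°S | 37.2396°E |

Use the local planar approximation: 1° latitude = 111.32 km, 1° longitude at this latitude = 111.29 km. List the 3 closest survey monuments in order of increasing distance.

4, 3, 11

Distances from 1.4324°S, 37.2263°E:
3: 1.0964 km
4: 0.2138 km
5: 1.9449 km
6: 1.7725 km
7: 1.3798 km
8: 1.7648 km
9: 1.4087 km
10: 1.2867 km
11: 1.2316 km
12: 1.4822 km
Sorted: 4 (0.2138 km) < 3 (1.0964 km) < 11 (1.2316 km) < 10 (1.2867 km) < 7 (1.3798 km) < …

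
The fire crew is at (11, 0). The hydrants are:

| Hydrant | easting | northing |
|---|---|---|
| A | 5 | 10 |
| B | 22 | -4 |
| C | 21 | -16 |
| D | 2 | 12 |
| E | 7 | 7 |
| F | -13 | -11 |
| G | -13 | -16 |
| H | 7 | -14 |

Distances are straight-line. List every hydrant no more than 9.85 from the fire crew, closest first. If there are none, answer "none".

Distances from (11, 0):
A: √((-6)² + (10)²) = √(36.0000 + 100.0000) = 11.66
B: √((11)² + (-4)²) = √(121.0000 + 16.0000) = 11.70
C: √((10)² + (-16)²) = √(100.0000 + 256.0000) = 18.87
D: √((-9)² + (12)²) = √(81.0000 + 144.0000) = 15.00
E: √((-4)² + (7)²) = √(16.0000 + 49.0000) = 8.06
F: √((-24)² + (-11)²) = √(576.0000 + 121.0000) = 26.40
G: √((-24)² + (-16)²) = √(576.0000 + 256.0000) = 28.84
H: √((-4)² + (-14)²) = √(16.0000 + 196.0000) = 14.56
Threshold 9.85: E (8.06) is within range.

E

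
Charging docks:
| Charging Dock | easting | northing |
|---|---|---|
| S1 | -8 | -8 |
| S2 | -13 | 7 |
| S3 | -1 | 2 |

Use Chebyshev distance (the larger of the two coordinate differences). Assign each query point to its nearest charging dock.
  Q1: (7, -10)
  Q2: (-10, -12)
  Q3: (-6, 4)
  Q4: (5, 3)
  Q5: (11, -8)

Q1→S3; Q2→S1; Q3→S3; Q4→S3; Q5→S3

Q1 at (7, -10):
  S1: max(|-15|, |2|) = 15
  S2: max(|-20|, |17|) = 20
  S3: max(|-8|, |12|) = 12
  → nearest: S3 (12)
Q2 at (-10, -12):
  S1: max(|2|, |4|) = 4
  S2: max(|-3|, |19|) = 19
  S3: max(|9|, |14|) = 14
  → nearest: S1 (4)
Q3 at (-6, 4):
  S1: max(|-2|, |-12|) = 12
  S2: max(|-7|, |3|) = 7
  S3: max(|5|, |-2|) = 5
  → nearest: S3 (5)
Q4 at (5, 3):
  S1: max(|-13|, |-11|) = 13
  S2: max(|-18|, |4|) = 18
  S3: max(|-6|, |-1|) = 6
  → nearest: S3 (6)
Q5 at (11, -8):
  S1: max(|-19|, |0|) = 19
  S2: max(|-24|, |15|) = 24
  S3: max(|-12|, |10|) = 12
  → nearest: S3 (12)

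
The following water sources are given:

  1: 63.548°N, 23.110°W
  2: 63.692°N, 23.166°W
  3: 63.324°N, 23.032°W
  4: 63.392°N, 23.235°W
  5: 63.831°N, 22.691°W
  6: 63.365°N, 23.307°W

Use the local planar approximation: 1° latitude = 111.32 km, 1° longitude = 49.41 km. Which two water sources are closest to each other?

4 and 6

Pairwise distances:
1–2: √((0.144·111.32)² + (-0.056·49.41)²) = √(256.96346 + 7.65607) = 16.267 km
1–3: √((-0.224·111.32)² + (0.078·49.41)²) = √(621.78814 + 14.85316) = 25.232 km
1–4: √((-0.156·111.32)² + (-0.125·49.41)²) = √(301.57518 + 38.14606) = 18.432 km
1–5: √((0.283·111.32)² + (0.419·49.41)²) = √(992.47429 + 428.60551) = 37.697 km
1–6: √((-0.183·111.32)² + (-0.197·49.41)²) = √(415.00046 + 94.74628) = 22.578 km
2–3: √((-0.368·111.32)² + (0.134·49.41)²) = √(1678.19349 + 43.83685) = 41.497 km
2–4: √((-0.300·111.32)² + (-0.069·49.41)²) = √(1115.29282 + 11.62326) = 33.570 km
2–5: √((0.139·111.32)² + (0.475·49.41)²) = √(239.42858 + 550.82917) = 28.112 km
2–6: √((-0.327·111.32)² + (-0.141·49.41)²) = √(1325.07939 + 48.53644) = 37.062 km
3–4: √((0.068·111.32)² + (-0.203·49.41)²) = √(57.30127 + 100.60551) = 12.566 km
3–5: √((0.507·111.32)² + (0.341·49.41)²) = √(3185.38781 + 283.88240) = 58.901 km
3–6: √((0.041·111.32)² + (-0.275·49.41)²) = √(20.83119 + 184.62695) = 14.334 km
4–5: √((0.439·111.32)² + (0.544·49.41)²) = √(2388.22608 + 722.48279) = 55.774 km
4–6: √((-0.027·111.32)² + (-0.072·49.41)²) = √(9.03387 + 12.65595) = 4.657 km
5–6: √((-0.466·111.32)² + (-0.616·49.41)²) = √(2691.02808 + 926.38418) = 60.145 km
Closest pair: 4–6 at 4.657 km.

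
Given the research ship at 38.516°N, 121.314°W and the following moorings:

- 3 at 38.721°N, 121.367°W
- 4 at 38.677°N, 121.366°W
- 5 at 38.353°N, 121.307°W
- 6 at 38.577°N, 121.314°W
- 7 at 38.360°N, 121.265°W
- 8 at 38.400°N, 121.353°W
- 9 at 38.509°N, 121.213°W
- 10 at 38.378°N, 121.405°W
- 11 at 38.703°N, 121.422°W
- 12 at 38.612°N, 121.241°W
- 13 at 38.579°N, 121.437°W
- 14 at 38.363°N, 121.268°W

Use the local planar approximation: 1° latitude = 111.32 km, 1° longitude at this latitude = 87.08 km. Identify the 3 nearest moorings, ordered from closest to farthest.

Distances from 38.516°N, 121.314°W:
3: √((0.205·111.32)² + (-0.053·87.08)²) = √(520.77978 + 21.30044) = 23.283 km
4: √((0.161·111.32)² + (-0.052·87.08)²) = √(321.21672 + 20.50423) = 18.486 km
5: √((-0.163·111.32)² + (0.007·87.08)²) = √(329.24683 + 0.37156) = 18.155 km
6: √((0.061·111.32)² + (0.000·87.08)²) = √(46.11116 + 0.00000) = 6.791 km
7: √((-0.156·111.32)² + (0.049·87.08)²) = √(301.57518 + 18.20661) = 17.882 km
8: √((-0.116·111.32)² + (-0.039·87.08)²) = √(166.74867 + 11.53363) = 13.352 km
9: √((-0.007·111.32)² + (0.101·87.08)²) = √(0.60721 + 77.35343) = 8.830 km
10: √((-0.138·111.32)² + (-0.091·87.08)²) = √(235.99596 + 62.79421) = 17.286 km
11: √((0.187·111.32)² + (-0.108·87.08)²) = √(433.34083 + 88.44725) = 22.843 km
12: √((0.096·111.32)² + (0.073·87.08)²) = √(114.20598 + 40.40941) = 12.434 km
13: √((0.063·111.32)² + (-0.123·87.08)²) = √(49.18441 + 114.72209) = 12.803 km
14: √((-0.153·111.32)² + (0.046·87.08)²) = √(290.08766 + 16.04547) = 17.497 km
Sorted: 6 (6.791 km) < 9 (8.830 km) < 12 (12.434 km) < 13 (12.803 km) < 8 (13.352 km) < …

6, 9, 12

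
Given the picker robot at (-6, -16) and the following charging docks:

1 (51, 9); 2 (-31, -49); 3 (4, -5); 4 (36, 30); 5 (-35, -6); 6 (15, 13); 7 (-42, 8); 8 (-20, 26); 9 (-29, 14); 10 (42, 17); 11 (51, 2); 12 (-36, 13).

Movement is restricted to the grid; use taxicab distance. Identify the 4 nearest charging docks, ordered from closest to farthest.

Distances from (-6, -16):
1: |57| + |25| = 57 + 25 = 82
2: |-25| + |-33| = 25 + 33 = 58
3: |10| + |11| = 10 + 11 = 21
4: |42| + |46| = 42 + 46 = 88
5: |-29| + |10| = 29 + 10 = 39
6: |21| + |29| = 21 + 29 = 50
7: |-36| + |24| = 36 + 24 = 60
8: |-14| + |42| = 14 + 42 = 56
9: |-23| + |30| = 23 + 30 = 53
10: |48| + |33| = 48 + 33 = 81
11: |57| + |18| = 57 + 18 = 75
12: |-30| + |29| = 30 + 29 = 59
Sorted: 3 (21) < 5 (39) < 6 (50) < 9 (53) < 8 (56) < 2 (58) < …

3, 5, 6, 9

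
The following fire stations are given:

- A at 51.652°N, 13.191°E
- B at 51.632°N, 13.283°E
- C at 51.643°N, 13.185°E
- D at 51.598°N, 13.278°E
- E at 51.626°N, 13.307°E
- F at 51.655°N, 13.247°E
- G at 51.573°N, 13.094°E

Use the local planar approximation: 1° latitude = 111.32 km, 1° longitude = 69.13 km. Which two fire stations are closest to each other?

A and C

Pairwise distances:
A–B: √((-0.020·111.32)² + (0.092·69.13)²) = √(4.95686 + 40.44909) = 6.738 km
A–C: √((-0.009·111.32)² + (-0.006·69.13)²) = √(1.00376 + 0.17204) = 1.084 km
A–D: √((-0.054·111.32)² + (0.087·69.13)²) = √(36.13549 + 36.17192) = 8.503 km
A–E: √((-0.026·111.32)² + (0.116·69.13)²) = √(8.37709 + 64.30564) = 8.525 km
A–F: √((0.003·111.32)² + (0.056·69.13)²) = √(0.11153 + 14.98681) = 3.886 km
A–G: √((-0.079·111.32)² + (-0.097·69.13)²) = √(77.33936 + 44.96521) = 11.059 km
B–C: √((0.011·111.32)² + (-0.098·69.13)²) = √(1.49945 + 45.89710) = 6.885 km
B–D: √((-0.034·111.32)² + (-0.005·69.13)²) = √(14.32532 + 0.11947) = 3.801 km
B–E: √((-0.006·111.32)² + (0.024·69.13)²) = √(0.44612 + 2.75268) = 1.789 km
B–F: √((0.023·111.32)² + (-0.036·69.13)²) = √(6.55544 + 6.19353) = 3.571 km
B–G: √((-0.059·111.32)² + (-0.189·69.13)²) = √(43.13705 + 170.70912) = 14.623 km
C–D: √((-0.045·111.32)² + (0.093·69.13)²) = √(25.09409 + 41.33320) = 8.150 km
C–E: √((-0.017·111.32)² + (0.122·69.13)²) = √(3.58133 + 71.12999) = 8.644 km
C–F: √((0.012·111.32)² + (0.062·69.13)²) = √(1.78447 + 18.37031) = 4.489 km
C–G: √((-0.070·111.32)² + (-0.091·69.13)²) = √(60.72150 + 39.57454) = 10.015 km
D–E: √((0.028·111.32)² + (0.029·69.13)²) = √(9.71544 + 4.01910) = 3.706 km
D–F: √((0.057·111.32)² + (-0.031·69.13)²) = √(40.26207 + 4.59258) = 6.697 km
D–G: √((-0.025·111.32)² + (-0.184·69.13)²) = √(7.74509 + 161.79636) = 13.021 km
E–F: √((0.029·111.32)² + (-0.060·69.13)²) = √(10.42179 + 17.20424) = 5.256 km
E–G: √((-0.053·111.32)² + (-0.213·69.13)²) = √(34.80953 + 216.81650) = 15.863 km
F–G: √((-0.082·111.32)² + (-0.153·69.13)²) = √(83.32477 + 111.87060) = 13.971 km
Closest pair: A–C at 1.084 km.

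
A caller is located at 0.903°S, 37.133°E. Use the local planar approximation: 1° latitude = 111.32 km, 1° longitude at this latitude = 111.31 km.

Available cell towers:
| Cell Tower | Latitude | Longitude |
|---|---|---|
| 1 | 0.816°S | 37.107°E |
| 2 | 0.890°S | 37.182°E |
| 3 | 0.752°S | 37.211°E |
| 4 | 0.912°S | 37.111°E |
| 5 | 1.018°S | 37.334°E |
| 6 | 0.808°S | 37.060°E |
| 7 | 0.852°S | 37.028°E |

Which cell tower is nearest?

4

Distances from 0.903°S, 37.133°E:
1: 10.108 km
2: 5.643 km
3: 18.919 km
4: 2.646 km
5: 25.777 km
6: 13.337 km
7: 12.993 km
Minimum: 4 at 2.646 km.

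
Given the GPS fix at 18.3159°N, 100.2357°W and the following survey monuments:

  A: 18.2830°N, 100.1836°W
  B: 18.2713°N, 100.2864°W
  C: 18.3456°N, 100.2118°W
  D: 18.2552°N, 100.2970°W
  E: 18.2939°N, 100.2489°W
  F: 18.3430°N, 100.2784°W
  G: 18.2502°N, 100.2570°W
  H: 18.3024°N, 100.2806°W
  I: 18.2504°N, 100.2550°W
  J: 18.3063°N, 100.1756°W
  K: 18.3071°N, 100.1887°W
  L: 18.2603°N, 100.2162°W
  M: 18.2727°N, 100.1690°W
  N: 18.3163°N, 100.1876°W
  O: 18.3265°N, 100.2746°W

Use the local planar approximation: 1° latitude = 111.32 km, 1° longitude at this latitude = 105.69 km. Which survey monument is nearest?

E

Distances from 18.3159°N, 100.2357°W:
A: 6.6132 km
B: 7.3050 km
C: 4.1607 km
D: 9.3613 km
E: 2.8185 km
F: 5.4284 km
G: 7.6523 km
H: 4.9778 km
I: 7.5714 km
J: 6.4412 km
K: 5.0631 km
L: 6.5235 km
M: 8.5336 km
N: 5.0839 km
O: 4.2773 km
Minimum: E at 2.8185 km.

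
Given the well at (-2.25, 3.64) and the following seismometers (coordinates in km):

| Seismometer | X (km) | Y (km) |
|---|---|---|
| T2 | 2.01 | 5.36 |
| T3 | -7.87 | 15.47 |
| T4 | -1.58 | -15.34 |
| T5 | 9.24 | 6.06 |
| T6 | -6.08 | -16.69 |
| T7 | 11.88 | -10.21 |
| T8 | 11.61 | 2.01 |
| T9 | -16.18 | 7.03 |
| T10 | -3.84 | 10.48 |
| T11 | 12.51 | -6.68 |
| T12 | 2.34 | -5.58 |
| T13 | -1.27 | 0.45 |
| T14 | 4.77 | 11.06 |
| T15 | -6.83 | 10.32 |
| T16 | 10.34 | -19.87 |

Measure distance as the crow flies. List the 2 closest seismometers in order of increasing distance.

T13, T2

Distances from (-2.25, 3.64):
T2: √((4.26)² + (1.72)²) = √(18.1476 + 2.9584) = 4.59 km
T3: √((-5.62)² + (11.83)²) = √(31.5844 + 139.9489) = 13.10 km
T4: √((0.67)² + (-18.98)²) = √(0.4489 + 360.2404) = 18.99 km
T5: √((11.49)² + (2.42)²) = √(132.0201 + 5.8564) = 11.74 km
T6: √((-3.83)² + (-20.33)²) = √(14.6689 + 413.3089) = 20.69 km
T7: √((14.13)² + (-13.85)²) = √(199.6569 + 191.8225) = 19.79 km
T8: √((13.86)² + (-1.63)²) = √(192.0996 + 2.6569) = 13.96 km
T9: √((-13.93)² + (3.39)²) = √(194.0449 + 11.4921) = 14.34 km
T10: √((-1.59)² + (6.84)²) = √(2.5281 + 46.7856) = 7.02 km
T11: √((14.76)² + (-10.32)²) = √(217.8576 + 106.5024) = 18.01 km
T12: √((4.59)² + (-9.22)²) = √(21.0681 + 85.0084) = 10.30 km
T13: √((0.98)² + (-3.19)²) = √(0.9604 + 10.1761) = 3.34 km
T14: √((7.02)² + (7.42)²) = √(49.2804 + 55.0564) = 10.21 km
T15: √((-4.58)² + (6.68)²) = √(20.9764 + 44.6224) = 8.10 km
T16: √((12.59)² + (-23.51)²) = √(158.5081 + 552.7201) = 26.67 km
Sorted: T13 (3.34 km) < T2 (4.59 km) < T10 (7.02 km) < T15 (8.10 km) < …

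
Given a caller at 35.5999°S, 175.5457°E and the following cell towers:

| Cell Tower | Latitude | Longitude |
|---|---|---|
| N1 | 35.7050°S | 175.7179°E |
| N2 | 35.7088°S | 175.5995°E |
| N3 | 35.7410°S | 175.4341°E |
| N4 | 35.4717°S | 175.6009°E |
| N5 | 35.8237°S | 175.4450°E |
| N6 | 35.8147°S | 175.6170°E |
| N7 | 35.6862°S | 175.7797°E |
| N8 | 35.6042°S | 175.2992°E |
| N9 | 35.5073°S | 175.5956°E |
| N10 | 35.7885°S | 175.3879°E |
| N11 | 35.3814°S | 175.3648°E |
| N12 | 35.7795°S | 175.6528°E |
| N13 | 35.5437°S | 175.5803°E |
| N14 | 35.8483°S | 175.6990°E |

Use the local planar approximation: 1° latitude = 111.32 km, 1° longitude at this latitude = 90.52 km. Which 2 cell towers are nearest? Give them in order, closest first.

Distances from 35.5999°S, 175.5457°E:
N1: 19.4899 km
N2: 13.0644 km
N3: 18.6754 km
N4: 15.1207 km
N5: 26.5286 km
N6: 24.7672 km
N7: 23.2585 km
N8: 22.3183 km
N9: 11.2544 km
N10: 25.3934 km
N11: 29.3219 km
N12: 22.2196 km
N13: 6.9964 km
N14: 30.9385 km
Sorted: N13 (6.9964 km) < N9 (11.2544 km) < N2 (13.0644 km) < N4 (15.1207 km) < …

N13, N9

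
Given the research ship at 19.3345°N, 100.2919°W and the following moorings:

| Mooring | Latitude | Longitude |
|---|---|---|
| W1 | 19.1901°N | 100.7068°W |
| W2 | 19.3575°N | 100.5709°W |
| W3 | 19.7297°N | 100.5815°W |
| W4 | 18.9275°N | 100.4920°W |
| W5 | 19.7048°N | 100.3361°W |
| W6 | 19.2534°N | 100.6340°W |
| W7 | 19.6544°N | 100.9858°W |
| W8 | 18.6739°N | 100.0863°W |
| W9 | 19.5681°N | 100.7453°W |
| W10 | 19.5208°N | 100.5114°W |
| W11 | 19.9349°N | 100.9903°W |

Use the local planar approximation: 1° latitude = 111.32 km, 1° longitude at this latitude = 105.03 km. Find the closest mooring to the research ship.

Distances from 19.3345°N, 100.2919°W:
W1: √((-0.1444·111.32)² + (-0.4149·105.03)²) = √(258.393022 + 1898.950310) = 46.4472 km
W2: √((0.0230·111.32)² + (-0.2790·105.03)²) = √(6.555443 + 858.687493) = 29.4150 km
W3: √((0.3952·111.32)² + (-0.2896·105.03)²) = √(1935.442472 + 925.174909) = 53.4847 km
W4: √((-0.4070·111.32)² + (-0.2001·105.03)²) = √(2052.745996 + 441.693398) = 49.9444 km
W5: √((0.3703·111.32)² + (-0.0442·105.03)²) = √(1699.236465 + 21.551191) = 41.4824 km
W6: √((-0.0811·111.32)² + (-0.3421·105.03)²) = √(81.505723 + 1291.019730) = 37.0476 km
W7: √((0.3199·111.32)² + (-0.6939·105.03)²) = √(1268.162409 + 5311.540606) = 81.1154 km
W8: √((-0.6606·111.32)² + (0.2056·105.03)²) = √(5407.836267 + 466.308092) = 76.6430 km
W9: √((0.2336·111.32)² + (-0.4534·105.03)²) = √(676.226323 + 2267.721735) = 54.2582 km
W10: √((0.1863·111.32)² + (-0.2195·105.03)²) = √(430.102637 + 531.490835) = 31.0096 km
W11: √((0.6004·111.32)² + (-0.6984·105.03)²) = √(4467.121475 + 5380.655567) = 99.2360 km
Minimum: W2 at 29.4150 km.

W2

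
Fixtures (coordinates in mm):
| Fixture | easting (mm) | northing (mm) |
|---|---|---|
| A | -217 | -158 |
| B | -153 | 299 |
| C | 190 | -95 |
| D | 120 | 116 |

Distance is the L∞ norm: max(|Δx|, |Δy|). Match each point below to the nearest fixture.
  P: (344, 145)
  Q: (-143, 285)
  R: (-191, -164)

P at (344, 145):
  A: max(|-561|, |-303|) = 561 mm
  B: max(|-497|, |154|) = 497 mm
  C: max(|-154|, |-240|) = 240 mm
  D: max(|-224|, |-29|) = 224 mm
  → nearest: D (224 mm)
Q at (-143, 285):
  A: max(|-74|, |-443|) = 443 mm
  B: max(|-10|, |14|) = 14 mm
  C: max(|333|, |-380|) = 380 mm
  D: max(|263|, |-169|) = 263 mm
  → nearest: B (14 mm)
R at (-191, -164):
  A: max(|-26|, |6|) = 26 mm
  B: max(|38|, |463|) = 463 mm
  C: max(|381|, |69|) = 381 mm
  D: max(|311|, |280|) = 311 mm
  → nearest: A (26 mm)

P→D; Q→B; R→A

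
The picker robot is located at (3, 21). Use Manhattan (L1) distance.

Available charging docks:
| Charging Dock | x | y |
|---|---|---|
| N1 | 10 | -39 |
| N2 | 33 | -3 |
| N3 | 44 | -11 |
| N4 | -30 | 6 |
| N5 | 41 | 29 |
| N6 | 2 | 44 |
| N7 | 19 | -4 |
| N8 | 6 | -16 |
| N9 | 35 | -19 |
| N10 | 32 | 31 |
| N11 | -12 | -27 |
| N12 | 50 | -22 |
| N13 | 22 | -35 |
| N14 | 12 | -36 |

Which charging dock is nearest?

Distances from (3, 21):
N1: 67
N2: 54
N3: 73
N4: 48
N5: 46
N6: 24
N7: 41
N8: 40
N9: 72
N10: 39
N11: 63
N12: 90
N13: 75
N14: 66
Minimum: N6 at 24.

N6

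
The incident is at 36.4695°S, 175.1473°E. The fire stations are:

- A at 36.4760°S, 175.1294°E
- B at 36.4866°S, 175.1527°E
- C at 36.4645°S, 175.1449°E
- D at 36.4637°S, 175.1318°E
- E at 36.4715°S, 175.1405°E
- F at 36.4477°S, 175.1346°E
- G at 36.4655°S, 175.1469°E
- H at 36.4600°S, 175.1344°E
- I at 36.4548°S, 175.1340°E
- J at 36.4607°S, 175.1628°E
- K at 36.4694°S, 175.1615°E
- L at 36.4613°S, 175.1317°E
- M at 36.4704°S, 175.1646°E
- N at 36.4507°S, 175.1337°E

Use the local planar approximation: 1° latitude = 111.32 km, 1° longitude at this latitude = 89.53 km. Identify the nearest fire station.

Distances from 36.4695°S, 175.1473°E:
A: √((-0.0065·111.32)² + (-0.0179·89.53)²) = √(0.523568 + 2.568285) = 1.7584 km
B: √((-0.0171·111.32)² + (0.0054·89.53)²) = √(3.623586 + 0.233736) = 1.9640 km
C: √((0.0050·111.32)² + (-0.0024·89.53)²) = √(0.309804 + 0.046170) = 0.5966 km
D: √((0.0058·111.32)² + (-0.0155·89.53)²) = √(0.416872 + 1.925753) = 1.5306 km
E: √((-0.0020·111.32)² + (-0.0068·89.53)²) = √(0.049569 + 0.370642) = 0.6482 km
F: √((0.0218·111.32)² + (-0.0127·89.53)²) = √(5.889242 + 1.292839) = 2.6799 km
G: √((0.0040·111.32)² + (-0.0004·89.53)²) = √(0.198274 + 0.001282) = 0.4467 km
H: √((0.0095·111.32)² + (-0.0129·89.53)²) = √(1.118391 + 1.333879) = 1.5660 km
I: √((0.0147·111.32)² + (-0.0133·89.53)²) = √(2.677818 + 1.417883) = 2.0238 km
J: √((0.0088·111.32)² + (0.0155·89.53)²) = √(0.959648 + 1.925753) = 1.6986 km
K: √((0.0001·111.32)² + (0.0142·89.53)²) = √(0.000124 + 1.616270) = 1.2714 km
L: √((0.0082·111.32)² + (-0.0156·89.53)²) = √(0.833248 + 1.950682) = 1.6685 km
M: √((-0.0009·111.32)² + (0.0173·89.53)²) = √(0.010038 + 2.398995) = 1.5521 km
N: √((0.0188·111.32)² + (-0.0136·89.53)²) = √(4.379879 + 1.482569) = 2.4212 km
Minimum: G at 0.4467 km.

G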